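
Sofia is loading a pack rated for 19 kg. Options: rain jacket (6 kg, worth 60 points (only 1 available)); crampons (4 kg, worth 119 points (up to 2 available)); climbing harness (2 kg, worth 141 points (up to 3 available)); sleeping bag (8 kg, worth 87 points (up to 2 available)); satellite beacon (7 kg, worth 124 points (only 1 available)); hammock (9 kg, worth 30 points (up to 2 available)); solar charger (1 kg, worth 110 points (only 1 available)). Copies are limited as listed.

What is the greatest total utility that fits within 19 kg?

Taking the top-ratio items first gives 2×crampons + 3×climbing harness + solar charger for 771 (15 kg).
The 4 kg tied up in crampons is better spent on satellite beacon — total rises to 776 (18 kg).

776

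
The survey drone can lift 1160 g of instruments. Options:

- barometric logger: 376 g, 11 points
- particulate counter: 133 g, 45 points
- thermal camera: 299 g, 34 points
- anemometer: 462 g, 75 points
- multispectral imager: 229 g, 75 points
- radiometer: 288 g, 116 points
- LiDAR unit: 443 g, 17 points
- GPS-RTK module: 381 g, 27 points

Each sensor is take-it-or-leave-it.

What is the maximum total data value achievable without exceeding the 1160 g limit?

311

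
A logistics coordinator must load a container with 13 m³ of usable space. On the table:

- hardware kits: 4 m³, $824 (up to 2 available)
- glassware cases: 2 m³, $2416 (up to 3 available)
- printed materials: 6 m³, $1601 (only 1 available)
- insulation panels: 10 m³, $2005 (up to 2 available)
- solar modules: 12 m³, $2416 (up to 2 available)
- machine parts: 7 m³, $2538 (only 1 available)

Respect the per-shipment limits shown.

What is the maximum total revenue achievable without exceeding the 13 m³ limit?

Best packing: 3×glassware cases + machine parts — 13 m³, 9786 total.
Every other selection either busts 13 m³ or exceeds an availability limit or fails to beat 9786.

9786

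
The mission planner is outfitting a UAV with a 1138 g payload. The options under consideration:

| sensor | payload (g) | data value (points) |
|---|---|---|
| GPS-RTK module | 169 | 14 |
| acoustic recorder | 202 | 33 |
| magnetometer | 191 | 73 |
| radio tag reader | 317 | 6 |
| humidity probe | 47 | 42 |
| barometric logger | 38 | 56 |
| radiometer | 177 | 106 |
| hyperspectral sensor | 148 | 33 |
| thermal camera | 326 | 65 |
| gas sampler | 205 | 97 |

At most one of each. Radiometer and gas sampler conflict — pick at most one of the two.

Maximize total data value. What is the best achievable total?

408

Acoustic recorder + magnetometer + humidity probe + barometric logger + radiometer + hyperspectral sensor + thermal camera uses 1129 of the 1138 g and totals 408.
Next best is GPS-RTK module + magnetometer + humidity probe + barometric logger + radiometer + hyperspectral sensor + thermal camera at 389 (1096 g) — short by 19.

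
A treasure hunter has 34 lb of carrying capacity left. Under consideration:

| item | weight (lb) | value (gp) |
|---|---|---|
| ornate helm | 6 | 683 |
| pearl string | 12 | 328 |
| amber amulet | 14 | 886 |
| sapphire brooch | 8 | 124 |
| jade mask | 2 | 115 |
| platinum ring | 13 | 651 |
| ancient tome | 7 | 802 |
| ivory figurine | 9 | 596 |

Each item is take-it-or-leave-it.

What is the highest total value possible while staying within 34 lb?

Ranking by ratio (value/lb): ancient tome 114.57, ornate helm 113.83, ivory figurine 66.22.
Taking the top-ratio items first gives ornate helm + sapphire brooch + jade mask + ancient tome + ivory figurine for 2320 (32 lb).
Replace sapphire brooch and ivory figurine with amber amulet: the trade gains 166 net, giving 2486 at 29 lb.
That's the maximum — no swap from here does better than 2486.

2486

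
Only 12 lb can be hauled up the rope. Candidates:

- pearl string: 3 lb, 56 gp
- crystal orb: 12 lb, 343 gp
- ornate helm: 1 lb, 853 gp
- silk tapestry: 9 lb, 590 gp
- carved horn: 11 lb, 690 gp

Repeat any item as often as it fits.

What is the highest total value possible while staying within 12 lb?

Density check — ornate helm 853.00, silk tapestry 65.56, carved horn 62.73, crystal orb 28.58 are the best per lb.
12×ornate helm uses 12 of the 12 lb and totals 10236.
Nothing else within 12 lb beats 10236.

10236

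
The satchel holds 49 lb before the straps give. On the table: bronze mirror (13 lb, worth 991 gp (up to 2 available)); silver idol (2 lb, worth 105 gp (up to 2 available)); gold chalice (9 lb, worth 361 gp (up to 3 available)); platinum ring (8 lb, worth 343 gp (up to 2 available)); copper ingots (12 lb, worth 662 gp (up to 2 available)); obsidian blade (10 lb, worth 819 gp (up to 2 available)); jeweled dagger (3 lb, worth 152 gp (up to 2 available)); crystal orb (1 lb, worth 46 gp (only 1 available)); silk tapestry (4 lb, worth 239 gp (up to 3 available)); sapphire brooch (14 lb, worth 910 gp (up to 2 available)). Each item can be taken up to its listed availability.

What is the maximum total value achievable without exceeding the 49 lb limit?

A density-first pass picks 2×bronze mirror + silver idol + 2×obsidian blade + crystal orb — 3771 at 49 lb.
Dropping silver idol and crystal orb frees 3 lb; slotting in jeweled dagger (3 lb) lifts the total to 3772 at 49 lb.

3772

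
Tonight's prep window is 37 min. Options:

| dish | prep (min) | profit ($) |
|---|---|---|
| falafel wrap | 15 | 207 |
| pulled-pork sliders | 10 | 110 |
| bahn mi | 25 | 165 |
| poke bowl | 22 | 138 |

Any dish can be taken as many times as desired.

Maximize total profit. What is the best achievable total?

427

Density check — falafel wrap 13.80, pulled-pork sliders 11.00, bahn mi 6.60, poke bowl 6.27 are the best per min.
Greedy by ratio would take 2×falafel wrap: 30 min used, total 414.
Dropping falafel wrap frees 15 min; slotting in 2×pulled-pork sliders (20 min) lifts the total to 427 at 35 min.
That's the maximum — no swap from here does better than 427.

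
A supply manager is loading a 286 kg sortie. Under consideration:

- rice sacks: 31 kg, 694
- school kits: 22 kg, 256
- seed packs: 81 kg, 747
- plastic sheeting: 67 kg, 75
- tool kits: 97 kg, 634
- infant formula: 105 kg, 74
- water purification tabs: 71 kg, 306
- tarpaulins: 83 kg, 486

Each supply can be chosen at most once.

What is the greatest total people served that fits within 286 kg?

The ratio heuristic lands on rice sacks + school kits + seed packs + tool kits (2331) but leaves 55 kg idle.
Dropping school kits frees 22 kg; slotting in water purification tabs (71 kg) lifts the total to 2381 at 280 kg.

2381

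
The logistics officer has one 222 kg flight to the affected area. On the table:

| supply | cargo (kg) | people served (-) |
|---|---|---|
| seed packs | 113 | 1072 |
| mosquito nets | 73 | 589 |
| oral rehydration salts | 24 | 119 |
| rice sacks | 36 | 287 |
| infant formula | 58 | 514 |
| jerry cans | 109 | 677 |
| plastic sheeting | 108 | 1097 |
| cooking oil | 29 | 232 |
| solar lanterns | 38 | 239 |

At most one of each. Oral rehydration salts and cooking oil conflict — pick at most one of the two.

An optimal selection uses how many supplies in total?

2

Best achievable people served is 2169.
For example seed packs + plastic sheeting achieves it, using 221 kg.
Any selection reaching 2169 contains exactly 2 supplies.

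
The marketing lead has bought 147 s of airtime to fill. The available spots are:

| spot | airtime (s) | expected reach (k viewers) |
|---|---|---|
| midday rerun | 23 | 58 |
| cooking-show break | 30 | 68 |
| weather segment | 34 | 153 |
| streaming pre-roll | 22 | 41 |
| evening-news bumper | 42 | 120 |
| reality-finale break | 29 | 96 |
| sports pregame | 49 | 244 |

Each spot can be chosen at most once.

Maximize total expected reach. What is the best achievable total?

561

Filling by ratio: midday rerun + weather segment + reality-finale break + sports pregame for 551, with 12 s left unused.
Replace midday rerun with cooking-show break: the trade gains 10 net, giving 561 at 142 s.
The closest alternative, weather segment + streaming pre-roll + evening-news bumper + sports pregame, reaches only 558.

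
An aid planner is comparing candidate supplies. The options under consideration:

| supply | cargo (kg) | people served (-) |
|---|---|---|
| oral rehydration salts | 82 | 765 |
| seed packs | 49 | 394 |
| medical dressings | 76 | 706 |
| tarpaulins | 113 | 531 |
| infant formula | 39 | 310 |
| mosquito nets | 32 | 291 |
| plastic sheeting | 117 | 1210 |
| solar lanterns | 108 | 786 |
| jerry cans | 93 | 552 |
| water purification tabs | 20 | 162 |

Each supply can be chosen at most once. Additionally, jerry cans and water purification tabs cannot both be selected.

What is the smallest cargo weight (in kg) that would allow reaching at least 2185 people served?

Minimise kg subject to total people served ≥ 2185.
medical dressings + mosquito nets + plastic sheeting: 2207 people served at 225 kg.
Below 225 kg the best achievable stays under 2185.

225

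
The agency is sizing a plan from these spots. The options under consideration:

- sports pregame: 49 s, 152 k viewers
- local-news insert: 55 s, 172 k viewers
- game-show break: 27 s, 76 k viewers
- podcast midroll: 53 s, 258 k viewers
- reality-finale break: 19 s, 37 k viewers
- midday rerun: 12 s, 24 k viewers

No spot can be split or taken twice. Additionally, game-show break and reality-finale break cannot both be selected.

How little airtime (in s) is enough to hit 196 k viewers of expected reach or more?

53

Look for the lowest-airtime combination reaching 196.
podcast midroll: 258 expected reach at 53 s.
No combination under 53 s hits 196.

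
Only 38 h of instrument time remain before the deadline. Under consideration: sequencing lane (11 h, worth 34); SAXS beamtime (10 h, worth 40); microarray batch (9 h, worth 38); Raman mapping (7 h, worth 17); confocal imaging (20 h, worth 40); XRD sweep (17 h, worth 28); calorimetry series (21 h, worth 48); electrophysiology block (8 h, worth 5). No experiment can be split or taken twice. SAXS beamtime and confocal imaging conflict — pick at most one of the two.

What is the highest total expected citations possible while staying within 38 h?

129

Density check — microarray batch 4.22, SAXS beamtime 4.00, sequencing lane 3.09, Raman mapping 2.43 are the best per h.
Sequencing lane + SAXS beamtime + microarray batch + Raman mapping uses 37 of the 38 h and totals 129.
Runner-up sequencing lane + SAXS beamtime + microarray batch + electrophysiology block tops out at 117.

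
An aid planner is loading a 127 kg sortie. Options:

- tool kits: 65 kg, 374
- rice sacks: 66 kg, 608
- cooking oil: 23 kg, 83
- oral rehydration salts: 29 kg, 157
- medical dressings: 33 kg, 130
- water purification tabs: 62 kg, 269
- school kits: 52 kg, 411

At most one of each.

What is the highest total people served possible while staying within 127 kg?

Rice sacks + school kits uses 118 of the 127 kg and totals 1019.
The spare 9 kg is too small for any remaining supply, and no exchange beats 1019.

1019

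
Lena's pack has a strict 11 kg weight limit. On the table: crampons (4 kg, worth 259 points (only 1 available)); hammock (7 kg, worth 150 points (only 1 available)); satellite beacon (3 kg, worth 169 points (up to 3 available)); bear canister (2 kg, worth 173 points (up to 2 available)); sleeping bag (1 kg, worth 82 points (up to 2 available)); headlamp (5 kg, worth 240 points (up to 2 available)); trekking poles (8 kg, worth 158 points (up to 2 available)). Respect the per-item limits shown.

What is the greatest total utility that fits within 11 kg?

774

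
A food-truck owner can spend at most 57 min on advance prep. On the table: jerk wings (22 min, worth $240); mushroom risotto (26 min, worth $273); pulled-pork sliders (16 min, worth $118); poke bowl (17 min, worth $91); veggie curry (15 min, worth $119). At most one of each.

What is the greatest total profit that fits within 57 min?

513

Best packing: jerk wings + mushroom risotto — 48 min, 513 total.
Nothing else within 57 min beats 513.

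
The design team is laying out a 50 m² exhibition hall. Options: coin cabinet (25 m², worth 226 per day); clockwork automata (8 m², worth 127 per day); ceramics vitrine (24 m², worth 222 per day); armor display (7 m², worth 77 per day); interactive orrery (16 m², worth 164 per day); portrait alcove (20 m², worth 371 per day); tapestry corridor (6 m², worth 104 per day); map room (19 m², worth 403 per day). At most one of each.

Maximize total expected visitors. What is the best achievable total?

901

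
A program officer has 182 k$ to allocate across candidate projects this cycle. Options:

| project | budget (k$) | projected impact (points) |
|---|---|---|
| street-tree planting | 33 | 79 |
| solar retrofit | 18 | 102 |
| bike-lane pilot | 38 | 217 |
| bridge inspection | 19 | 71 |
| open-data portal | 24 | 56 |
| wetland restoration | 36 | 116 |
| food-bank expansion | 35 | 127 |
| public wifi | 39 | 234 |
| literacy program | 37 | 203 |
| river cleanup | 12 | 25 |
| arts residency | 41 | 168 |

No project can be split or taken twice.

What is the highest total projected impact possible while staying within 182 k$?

Best packing: solar retrofit + bike-lane pilot + public wifi + literacy program + arts residency — 173 k$, 924 total.
Nothing else within 182 k$ beats 924.

924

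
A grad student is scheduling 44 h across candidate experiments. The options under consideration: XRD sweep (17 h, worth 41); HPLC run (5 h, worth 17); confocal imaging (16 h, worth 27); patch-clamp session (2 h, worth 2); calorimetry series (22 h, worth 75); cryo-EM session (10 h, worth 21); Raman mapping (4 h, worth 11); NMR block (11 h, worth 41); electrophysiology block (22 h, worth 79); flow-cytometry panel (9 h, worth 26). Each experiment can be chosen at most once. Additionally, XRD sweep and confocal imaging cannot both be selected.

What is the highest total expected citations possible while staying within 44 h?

Density check — NMR block 3.73, electrophysiology block 3.59, calorimetry series 3.41 are the best per h.
A density-first pass picks HPLC run + patch-clamp session + Raman mapping + NMR block + electrophysiology block — 150 at 44 h.
Reworking the packing: calorimetry series + electrophysiology block uses 44 h and improves the total to 154.
Next best is HPLC run + patch-clamp session + Raman mapping + NMR block + electrophysiology block at 150 (44 h) — short by 4.

154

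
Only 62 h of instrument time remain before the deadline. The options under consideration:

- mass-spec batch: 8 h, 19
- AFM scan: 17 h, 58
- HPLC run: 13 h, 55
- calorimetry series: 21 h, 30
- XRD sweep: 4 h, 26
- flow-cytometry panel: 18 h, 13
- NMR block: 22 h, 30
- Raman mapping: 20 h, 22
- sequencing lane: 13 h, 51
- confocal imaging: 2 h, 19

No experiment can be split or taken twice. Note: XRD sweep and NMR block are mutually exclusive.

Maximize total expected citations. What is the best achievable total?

228

Taking mass-spec batch + AFM scan + HPLC run + XRD sweep + sequencing lane + confocal imaging: 57 h used, 228 in expected citations.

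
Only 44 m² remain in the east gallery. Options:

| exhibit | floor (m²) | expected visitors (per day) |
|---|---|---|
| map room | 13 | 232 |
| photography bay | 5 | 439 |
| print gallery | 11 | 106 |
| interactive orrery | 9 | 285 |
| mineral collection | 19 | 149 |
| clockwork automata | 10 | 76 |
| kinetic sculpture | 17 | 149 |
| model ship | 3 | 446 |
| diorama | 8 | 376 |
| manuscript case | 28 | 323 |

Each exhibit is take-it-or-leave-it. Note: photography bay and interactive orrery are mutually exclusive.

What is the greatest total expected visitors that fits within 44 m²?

Best packing: map room + photography bay + print gallery + model ship + diorama — 40 m², 1599 total.
The closest alternative, photography bay + model ship + diorama + manuscript case, reaches only 1584.

1599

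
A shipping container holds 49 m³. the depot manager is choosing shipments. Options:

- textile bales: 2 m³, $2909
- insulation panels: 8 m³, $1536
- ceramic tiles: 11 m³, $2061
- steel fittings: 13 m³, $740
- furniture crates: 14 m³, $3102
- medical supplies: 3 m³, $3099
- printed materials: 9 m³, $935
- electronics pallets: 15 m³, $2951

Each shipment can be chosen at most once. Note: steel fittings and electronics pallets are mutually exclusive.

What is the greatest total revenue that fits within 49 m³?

Density check — textile bales 1454.50, medical supplies 1033.00, furniture crates 221.57, electronics pallets 196.73 are the best per m³.
Greedy by ratio would take textile bales + insulation panels + furniture crates + medical supplies + electronics pallets: 42 m³ used, total 13597.
Dropping insulation panels frees 8 m³; slotting in ceramic tiles (11 m³) lifts the total to 14122 at 45 m³.

14122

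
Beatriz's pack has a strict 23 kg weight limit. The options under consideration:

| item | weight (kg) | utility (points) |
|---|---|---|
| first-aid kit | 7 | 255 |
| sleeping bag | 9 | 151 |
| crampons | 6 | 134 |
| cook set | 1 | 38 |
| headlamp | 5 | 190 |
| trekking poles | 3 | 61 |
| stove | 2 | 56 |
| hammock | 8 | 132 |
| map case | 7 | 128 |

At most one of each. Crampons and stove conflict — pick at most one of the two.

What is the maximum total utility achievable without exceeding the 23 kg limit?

678

First-aid kit + crampons + cook set + headlamp + trekking poles uses 22 of the 23 kg and totals 678.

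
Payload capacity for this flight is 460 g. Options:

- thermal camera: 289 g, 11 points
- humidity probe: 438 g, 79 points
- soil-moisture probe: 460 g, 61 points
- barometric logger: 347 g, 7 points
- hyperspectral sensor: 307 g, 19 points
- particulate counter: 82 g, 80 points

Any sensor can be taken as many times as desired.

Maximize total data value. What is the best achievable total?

The ratio ordering already packs tightly: 5×particulate counter, 410 g, 400.

400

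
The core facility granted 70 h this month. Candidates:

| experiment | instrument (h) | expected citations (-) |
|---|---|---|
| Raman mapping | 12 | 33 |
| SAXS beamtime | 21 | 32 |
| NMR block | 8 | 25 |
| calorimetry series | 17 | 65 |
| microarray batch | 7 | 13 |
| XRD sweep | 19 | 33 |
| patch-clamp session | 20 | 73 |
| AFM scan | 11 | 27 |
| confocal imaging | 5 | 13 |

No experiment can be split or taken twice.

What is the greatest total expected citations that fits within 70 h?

223

Taking the top-ratio experiments first gives Raman mapping + NMR block + calorimetry series + microarray batch + patch-clamp session + confocal imaging for 222 (69 h).
The 12 h tied up in microarray batch and confocal imaging is better spent on AFM scan — total rises to 223 (68 h).
Next best is Raman mapping + NMR block + calorimetry series + microarray batch + patch-clamp session + confocal imaging at 222 (69 h) — short by 1.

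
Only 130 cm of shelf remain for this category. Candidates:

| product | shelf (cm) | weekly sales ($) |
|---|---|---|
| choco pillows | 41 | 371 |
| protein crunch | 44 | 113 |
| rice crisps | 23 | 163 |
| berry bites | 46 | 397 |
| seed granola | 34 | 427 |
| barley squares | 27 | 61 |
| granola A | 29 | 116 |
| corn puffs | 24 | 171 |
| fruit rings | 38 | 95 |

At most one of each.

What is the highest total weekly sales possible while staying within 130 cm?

Density check — seed granola 12.56, choco pillows 9.05, berry bites 8.63 are the best per cm.
Taking choco pillows + berry bites + seed granola: 121 cm used, 1195 in weekly sales.
Runner-up rice crisps + berry bites + seed granola + corn puffs tops out at 1158.

1195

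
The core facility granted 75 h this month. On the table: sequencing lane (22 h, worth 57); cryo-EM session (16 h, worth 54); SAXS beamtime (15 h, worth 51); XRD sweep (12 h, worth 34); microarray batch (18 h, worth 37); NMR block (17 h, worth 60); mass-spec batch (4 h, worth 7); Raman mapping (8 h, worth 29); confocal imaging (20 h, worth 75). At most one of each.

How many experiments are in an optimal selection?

5

Best achievable expected citations is 252.
cryo-EM session + XRD sweep + NMR block + Raman mapping + confocal imaging hits 252 at 73 h.
All optima have 5 experiments.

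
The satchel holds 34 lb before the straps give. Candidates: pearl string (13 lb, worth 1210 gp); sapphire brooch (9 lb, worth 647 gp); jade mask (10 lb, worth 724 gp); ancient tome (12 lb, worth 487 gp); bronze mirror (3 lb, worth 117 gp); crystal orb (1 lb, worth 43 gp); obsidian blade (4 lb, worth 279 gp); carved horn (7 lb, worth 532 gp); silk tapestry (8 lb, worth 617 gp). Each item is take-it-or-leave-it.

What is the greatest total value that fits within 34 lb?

The ratio heuristic lands on pearl string + crystal orb + obsidian blade + carved horn + silk tapestry (2681) but leaves 1 lb idle.
The 8 lb tied up in crystal orb and carved horn is better spent on sapphire brooch — total rises to 2753 (34 lb).

2753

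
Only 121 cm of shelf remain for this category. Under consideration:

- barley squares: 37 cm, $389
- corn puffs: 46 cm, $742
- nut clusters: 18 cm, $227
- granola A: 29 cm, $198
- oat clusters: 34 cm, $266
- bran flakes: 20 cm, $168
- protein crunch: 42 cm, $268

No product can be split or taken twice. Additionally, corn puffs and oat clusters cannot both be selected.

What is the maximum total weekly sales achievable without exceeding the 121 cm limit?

1526

Taking barley squares + corn puffs + nut clusters + bran flakes: 121 cm used, 1526 in weekly sales.
No other feasible combination exceeds 1526.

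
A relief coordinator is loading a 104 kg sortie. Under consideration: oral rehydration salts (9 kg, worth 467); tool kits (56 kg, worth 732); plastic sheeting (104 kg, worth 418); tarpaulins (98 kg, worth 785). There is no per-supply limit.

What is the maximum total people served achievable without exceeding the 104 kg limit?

5137

Ranking by ratio (people served/kg): oral rehydration salts 51.89, tool kits 13.07, tarpaulins 8.01, plastic sheeting 4.02.
The ratio ordering already packs tightly: 11×oral rehydration salts, 99 kg, 5137.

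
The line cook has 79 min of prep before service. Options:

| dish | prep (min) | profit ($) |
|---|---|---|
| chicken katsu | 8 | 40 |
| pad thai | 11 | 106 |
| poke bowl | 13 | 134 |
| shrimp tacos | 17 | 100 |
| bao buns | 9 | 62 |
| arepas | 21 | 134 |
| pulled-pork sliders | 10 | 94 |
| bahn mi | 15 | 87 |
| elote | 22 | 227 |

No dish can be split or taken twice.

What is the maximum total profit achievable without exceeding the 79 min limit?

695

Ranking by ratio (profit/min): elote 10.32, poke bowl 10.31, pad thai 9.64, pulled-pork sliders 9.40.
Greedy by ratio would take chicken katsu + pad thai + poke bowl + bao buns + pulled-pork sliders + elote: 73 min used, total 663.
Replace chicken katsu and bao buns with arepas: the trade gains 32 net, giving 695 at 77 min.
Next best is chicken katsu + pad thai + poke bowl + pulled-pork sliders + bahn mi + elote at 688 (79 min) — short by 7.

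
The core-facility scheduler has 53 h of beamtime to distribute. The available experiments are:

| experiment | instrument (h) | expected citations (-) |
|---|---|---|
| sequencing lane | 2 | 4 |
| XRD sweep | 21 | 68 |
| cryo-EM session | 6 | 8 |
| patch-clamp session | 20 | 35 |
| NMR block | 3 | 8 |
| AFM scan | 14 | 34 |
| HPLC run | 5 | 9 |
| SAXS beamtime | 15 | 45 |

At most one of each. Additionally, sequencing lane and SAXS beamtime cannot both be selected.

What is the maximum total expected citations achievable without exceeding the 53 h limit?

155

XRD sweep + NMR block + AFM scan + SAXS beamtime uses 53 of the 53 h and totals 155.
The closest alternative, XRD sweep + AFM scan + SAXS beamtime, reaches only 147.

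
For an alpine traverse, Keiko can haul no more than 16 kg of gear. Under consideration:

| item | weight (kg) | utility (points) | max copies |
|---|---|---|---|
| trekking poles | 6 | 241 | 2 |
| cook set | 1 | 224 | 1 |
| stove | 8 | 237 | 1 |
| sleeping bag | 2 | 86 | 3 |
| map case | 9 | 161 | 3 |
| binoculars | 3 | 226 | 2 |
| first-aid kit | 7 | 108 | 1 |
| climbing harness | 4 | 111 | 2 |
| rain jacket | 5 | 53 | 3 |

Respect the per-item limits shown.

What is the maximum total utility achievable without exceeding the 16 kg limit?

1003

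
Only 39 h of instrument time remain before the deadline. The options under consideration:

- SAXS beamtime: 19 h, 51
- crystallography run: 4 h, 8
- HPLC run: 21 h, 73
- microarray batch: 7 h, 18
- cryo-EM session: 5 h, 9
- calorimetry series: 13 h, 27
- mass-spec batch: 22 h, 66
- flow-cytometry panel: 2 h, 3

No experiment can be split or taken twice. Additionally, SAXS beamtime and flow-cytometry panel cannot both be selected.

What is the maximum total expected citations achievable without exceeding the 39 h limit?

Best packing: crystallography run + HPLC run + microarray batch + cryo-EM session + flow-cytometry panel — 39 h, 111 total.

111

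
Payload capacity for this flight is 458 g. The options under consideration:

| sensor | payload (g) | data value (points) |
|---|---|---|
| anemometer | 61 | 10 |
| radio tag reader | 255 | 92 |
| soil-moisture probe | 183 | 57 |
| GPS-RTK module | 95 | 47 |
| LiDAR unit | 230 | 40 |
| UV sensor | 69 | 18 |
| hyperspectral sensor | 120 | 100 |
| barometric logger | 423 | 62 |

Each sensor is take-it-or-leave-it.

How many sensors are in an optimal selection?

3

The maximum data value within 458 g is 210.
One optimal bundle: radio tag reader + UV sensor + hyperspectral sensor (444 g).
All optima have 3 sensors.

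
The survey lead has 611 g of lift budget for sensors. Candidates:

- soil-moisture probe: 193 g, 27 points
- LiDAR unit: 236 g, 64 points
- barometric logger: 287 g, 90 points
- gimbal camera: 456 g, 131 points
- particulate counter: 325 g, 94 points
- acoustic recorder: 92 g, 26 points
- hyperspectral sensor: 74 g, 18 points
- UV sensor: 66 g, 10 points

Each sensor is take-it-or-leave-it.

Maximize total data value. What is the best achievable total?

172

By data value per g: barometric logger 0.31, particulate counter 0.29, gimbal camera 0.29 lead.
Filling by ratio: barometric logger + acoustic recorder + hyperspectral sensor + UV sensor for 144, with 92 g left unused.
The 158 g tied up in acoustic recorder and UV sensor is better spent on LiDAR unit — total rises to 172 (597 g).
Every other selection either busts 611 g or fails to beat 172.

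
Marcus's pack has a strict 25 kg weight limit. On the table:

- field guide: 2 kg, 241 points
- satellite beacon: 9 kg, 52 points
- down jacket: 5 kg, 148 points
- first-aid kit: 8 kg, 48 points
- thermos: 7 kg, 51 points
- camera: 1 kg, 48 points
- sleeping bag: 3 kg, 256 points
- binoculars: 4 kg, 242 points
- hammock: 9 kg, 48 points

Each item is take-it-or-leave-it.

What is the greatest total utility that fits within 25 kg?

By utility per kg: field guide 120.50, sleeping bag 85.33, binoculars 60.50, camera 48.00 lead.
A density-first pass picks field guide + down jacket + thermos + camera + sleeping bag + binoculars — 986 at 22 kg.
Replace thermos with satellite beacon: the trade gains 1 net, giving 987 at 24 kg.
That's the maximum — no swap from here does better than 987.

987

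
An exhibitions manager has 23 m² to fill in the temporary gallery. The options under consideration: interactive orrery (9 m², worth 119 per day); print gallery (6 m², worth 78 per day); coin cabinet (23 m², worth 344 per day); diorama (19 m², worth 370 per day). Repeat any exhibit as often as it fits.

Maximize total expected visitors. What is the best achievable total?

370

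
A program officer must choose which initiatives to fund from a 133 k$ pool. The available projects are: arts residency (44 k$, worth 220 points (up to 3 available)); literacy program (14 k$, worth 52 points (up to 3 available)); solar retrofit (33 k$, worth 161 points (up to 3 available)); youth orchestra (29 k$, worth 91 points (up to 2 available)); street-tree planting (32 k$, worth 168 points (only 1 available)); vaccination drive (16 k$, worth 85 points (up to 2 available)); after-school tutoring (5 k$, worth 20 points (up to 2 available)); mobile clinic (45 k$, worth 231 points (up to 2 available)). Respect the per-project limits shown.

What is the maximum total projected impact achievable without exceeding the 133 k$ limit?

672

Density check — vaccination drive 5.31, street-tree planting 5.25, mobile clinic 5.13 are the best per k$.
Greedy by ratio would take literacy program + street-tree planting + 2×vaccination drive + 2×after-school tutoring + mobile clinic: 133 k$ used, total 661.
Dropping literacy program and street-tree planting frees 46 k$; slotting in mobile clinic (45 k$) lifts the total to 672 at 132 k$.
That's the maximum — no swap from here does better than 672.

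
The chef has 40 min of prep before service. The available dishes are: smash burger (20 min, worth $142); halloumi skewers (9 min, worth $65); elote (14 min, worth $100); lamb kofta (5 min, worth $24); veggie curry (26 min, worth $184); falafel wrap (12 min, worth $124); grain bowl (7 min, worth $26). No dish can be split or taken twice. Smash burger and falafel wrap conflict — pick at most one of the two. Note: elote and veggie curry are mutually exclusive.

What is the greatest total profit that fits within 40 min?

313

Taking halloumi skewers + elote + lamb kofta + falafel wrap: 40 min used, 313 in profit.
Runner-up veggie curry + falafel wrap tops out at 308.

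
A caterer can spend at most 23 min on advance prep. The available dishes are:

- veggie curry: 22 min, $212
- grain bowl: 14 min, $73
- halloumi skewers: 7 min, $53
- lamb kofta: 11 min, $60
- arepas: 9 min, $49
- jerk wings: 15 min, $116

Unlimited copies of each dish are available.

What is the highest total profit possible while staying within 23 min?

212

The ratio ordering already packs tightly: veggie curry, 22 min, 212.
Every other selection either busts 23 min or fails to beat 212.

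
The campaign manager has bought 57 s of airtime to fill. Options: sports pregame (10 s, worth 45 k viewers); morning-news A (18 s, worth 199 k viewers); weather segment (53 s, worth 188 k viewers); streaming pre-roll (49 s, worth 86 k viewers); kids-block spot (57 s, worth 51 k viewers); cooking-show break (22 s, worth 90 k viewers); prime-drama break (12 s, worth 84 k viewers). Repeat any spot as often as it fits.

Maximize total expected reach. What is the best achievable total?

The ratio ordering already packs tightly: 3×morning-news A, 54 s, 597.
Every other selection either busts 57 s or fails to beat 597.

597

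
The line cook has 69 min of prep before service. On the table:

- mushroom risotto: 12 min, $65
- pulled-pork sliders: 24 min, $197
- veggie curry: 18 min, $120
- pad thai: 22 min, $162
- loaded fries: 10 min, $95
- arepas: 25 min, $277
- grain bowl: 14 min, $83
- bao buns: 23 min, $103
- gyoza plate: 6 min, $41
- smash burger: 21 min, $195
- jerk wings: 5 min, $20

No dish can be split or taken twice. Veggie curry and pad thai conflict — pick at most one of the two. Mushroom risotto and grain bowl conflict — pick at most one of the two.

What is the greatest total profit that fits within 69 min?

Density check — arepas 11.08, loaded fries 9.50, smash burger 9.29 are the best per min.
Filling by ratio: loaded fries + arepas + gyoza plate + smash burger + jerk wings for 628, with 2 min left unused.
The 21 min tied up in loaded fries and gyoza plate and jerk wings is better spent on pad thai — total rises to 634 (68 min).
The spare 1 min is too small for any remaining dish, and no feasible exchange beats 634.

634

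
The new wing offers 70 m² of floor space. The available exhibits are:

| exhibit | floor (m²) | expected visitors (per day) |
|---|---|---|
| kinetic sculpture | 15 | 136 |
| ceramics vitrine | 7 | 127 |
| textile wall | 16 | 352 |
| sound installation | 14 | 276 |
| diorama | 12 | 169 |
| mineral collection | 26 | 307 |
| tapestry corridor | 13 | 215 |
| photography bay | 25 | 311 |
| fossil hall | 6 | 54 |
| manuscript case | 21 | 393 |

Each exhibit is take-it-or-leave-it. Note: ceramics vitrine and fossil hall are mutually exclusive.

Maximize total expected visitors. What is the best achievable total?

1317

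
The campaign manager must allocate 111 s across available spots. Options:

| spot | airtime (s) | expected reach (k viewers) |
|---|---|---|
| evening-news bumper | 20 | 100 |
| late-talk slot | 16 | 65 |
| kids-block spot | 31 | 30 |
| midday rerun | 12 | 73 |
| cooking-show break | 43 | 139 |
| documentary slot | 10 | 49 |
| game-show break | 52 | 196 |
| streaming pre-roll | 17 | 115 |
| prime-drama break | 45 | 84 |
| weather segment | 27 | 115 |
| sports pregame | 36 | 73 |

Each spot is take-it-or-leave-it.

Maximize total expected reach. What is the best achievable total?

533

Greedy by ratio would take evening-news bumper + late-talk slot + midday rerun + documentary slot + streaming pre-roll + weather segment: 102 s used, total 517.
The 43 s tied up in late-talk slot and weather segment is better spent on game-show break — total rises to 533 (111 s).
Runner-up evening-news bumper + late-talk slot + midday rerun + documentary slot + streaming pre-roll + weather segment tops out at 517.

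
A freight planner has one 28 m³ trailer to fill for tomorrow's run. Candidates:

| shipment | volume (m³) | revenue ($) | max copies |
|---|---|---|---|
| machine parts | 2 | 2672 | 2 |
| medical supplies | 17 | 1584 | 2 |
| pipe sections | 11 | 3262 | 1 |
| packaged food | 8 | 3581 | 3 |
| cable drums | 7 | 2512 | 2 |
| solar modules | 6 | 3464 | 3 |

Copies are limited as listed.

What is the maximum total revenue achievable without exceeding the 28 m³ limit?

16645

Density check — machine parts 1336.00, solar modules 577.33, packaged food 447.62, cable drums 358.86 are the best per m³.
The ratio heuristic lands on 2×machine parts + 3×solar modules (15736) but leaves 6 m³ idle.
The 2 m³ tied up in machine parts is better spent on packaged food — total rises to 16645 (28 m³).
Every other selection either busts 28 m³ or exceeds an availability limit or fails to beat 16645.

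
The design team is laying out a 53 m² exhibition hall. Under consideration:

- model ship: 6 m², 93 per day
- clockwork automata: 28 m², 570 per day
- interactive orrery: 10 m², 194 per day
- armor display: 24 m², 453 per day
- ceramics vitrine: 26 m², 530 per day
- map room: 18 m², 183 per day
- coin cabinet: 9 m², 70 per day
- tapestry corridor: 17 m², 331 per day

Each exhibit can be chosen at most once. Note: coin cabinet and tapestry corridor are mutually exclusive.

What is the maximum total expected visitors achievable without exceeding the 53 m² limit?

1055

Density check — ceramics vitrine 20.38, clockwork automata 20.36, tapestry corridor 19.47, interactive orrery 19.40 are the best per m².
Interactive orrery + ceramics vitrine + tapestry corridor uses 53 of the 53 m² and totals 1055.
Next best is clockwork automata + armor display at 1023 (52 m²) — short by 32.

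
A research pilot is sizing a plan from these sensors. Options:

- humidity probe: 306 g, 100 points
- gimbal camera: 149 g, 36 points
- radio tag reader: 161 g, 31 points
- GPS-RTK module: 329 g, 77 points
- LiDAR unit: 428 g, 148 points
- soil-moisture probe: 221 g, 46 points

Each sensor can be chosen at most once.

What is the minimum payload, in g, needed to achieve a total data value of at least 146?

Minimise g subject to total data value ≥ 146.
LiDAR unit: 148 data value at 428 g.
Below 428 g the best achievable stays under 146.

428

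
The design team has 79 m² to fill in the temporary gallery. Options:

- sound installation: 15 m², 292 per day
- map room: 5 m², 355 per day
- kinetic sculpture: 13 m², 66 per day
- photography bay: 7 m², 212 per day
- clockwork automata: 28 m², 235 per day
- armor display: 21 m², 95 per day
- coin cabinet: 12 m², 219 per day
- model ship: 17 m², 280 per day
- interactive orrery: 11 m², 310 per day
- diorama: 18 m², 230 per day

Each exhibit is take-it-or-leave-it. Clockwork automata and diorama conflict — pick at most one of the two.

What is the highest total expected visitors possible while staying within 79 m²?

Ranking by ratio (expected visitors/m²): map room 71.00, photography bay 30.29, interactive orrery 28.18, sound installation 19.47.
Greedy by ratio would take sound installation + map room + photography bay + coin cabinet + model ship + interactive orrery: 67 m² used, total 1668.
Dropping photography bay frees 7 m²; slotting in diorama (18 m²) lifts the total to 1686 at 78 m².

1686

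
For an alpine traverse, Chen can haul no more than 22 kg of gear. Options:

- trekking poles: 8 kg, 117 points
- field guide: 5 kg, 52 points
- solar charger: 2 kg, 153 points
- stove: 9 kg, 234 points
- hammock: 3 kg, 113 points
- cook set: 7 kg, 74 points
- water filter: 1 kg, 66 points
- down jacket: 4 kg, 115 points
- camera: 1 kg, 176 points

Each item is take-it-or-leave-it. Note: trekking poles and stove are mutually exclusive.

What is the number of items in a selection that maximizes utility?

6

The maximum utility within 22 kg is 857.
One optimal bundle: solar charger + stove + hammock + water filter + down jacket + camera (20 kg).
All optima have 6 items.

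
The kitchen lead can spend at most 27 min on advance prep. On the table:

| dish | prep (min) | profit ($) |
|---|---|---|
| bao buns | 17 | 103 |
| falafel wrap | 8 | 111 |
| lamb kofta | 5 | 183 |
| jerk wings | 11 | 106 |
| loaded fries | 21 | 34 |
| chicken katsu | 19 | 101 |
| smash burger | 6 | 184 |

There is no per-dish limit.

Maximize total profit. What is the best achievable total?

917

Filling by ratio: 5×lamb kofta for 915, with 2 min left unused.
Dropping 2×lamb kofta frees 10 min; slotting in 2×smash burger (12 min) lifts the total to 917 at 27 min.
That's the maximum — no swap from here does better than 917.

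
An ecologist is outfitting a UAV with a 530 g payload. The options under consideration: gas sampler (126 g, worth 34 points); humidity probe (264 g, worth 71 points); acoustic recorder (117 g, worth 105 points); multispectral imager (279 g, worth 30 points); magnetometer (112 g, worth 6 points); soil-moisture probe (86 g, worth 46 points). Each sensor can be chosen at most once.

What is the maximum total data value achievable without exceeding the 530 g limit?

The ratio heuristic lands on gas sampler + acoustic recorder + magnetometer + soil-moisture probe (191) but leaves 89 g idle.
The 238 g tied up in gas sampler and magnetometer is better spent on humidity probe — total rises to 222 (467 g).

222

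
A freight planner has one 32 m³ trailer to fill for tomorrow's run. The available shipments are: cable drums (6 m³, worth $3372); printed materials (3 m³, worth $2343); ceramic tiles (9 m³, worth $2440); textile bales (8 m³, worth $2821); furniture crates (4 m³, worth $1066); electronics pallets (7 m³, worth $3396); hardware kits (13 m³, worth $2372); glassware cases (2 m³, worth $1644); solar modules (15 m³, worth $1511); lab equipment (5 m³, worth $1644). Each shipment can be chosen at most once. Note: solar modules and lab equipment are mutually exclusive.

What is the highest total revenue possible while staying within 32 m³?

By revenue per m³: glassware cases 822.00, printed materials 781.00, cable drums 562.00 lead.
Best packing: cable drums + printed materials + textile bales + electronics pallets + glassware cases + lab equipment — 31 m³, 15220 total.

15220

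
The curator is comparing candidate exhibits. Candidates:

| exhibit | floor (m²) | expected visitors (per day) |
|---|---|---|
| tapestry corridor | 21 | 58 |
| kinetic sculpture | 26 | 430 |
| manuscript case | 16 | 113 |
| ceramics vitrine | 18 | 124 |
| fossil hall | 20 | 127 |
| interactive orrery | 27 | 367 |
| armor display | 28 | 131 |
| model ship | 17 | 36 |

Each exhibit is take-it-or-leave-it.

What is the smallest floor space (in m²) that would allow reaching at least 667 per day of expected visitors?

Need the lightest bundle worth ≥ 667.
kinetic sculpture + interactive orrery reaches 797 using 53 m².
Below 53 m² the best achievable stays under 667.

53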